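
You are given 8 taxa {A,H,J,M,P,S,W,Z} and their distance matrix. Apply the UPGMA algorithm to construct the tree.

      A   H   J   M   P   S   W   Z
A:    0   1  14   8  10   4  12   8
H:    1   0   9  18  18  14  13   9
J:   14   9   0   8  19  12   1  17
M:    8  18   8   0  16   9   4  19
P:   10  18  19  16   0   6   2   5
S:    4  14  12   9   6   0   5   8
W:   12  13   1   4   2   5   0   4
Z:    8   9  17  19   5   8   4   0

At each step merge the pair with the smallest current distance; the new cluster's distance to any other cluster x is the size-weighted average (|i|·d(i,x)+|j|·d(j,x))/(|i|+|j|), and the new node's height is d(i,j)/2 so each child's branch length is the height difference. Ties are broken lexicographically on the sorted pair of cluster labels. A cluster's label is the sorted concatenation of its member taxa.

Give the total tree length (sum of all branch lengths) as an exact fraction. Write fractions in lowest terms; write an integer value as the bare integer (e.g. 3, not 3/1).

step 1: merge (A,H) at d=1; branch lengths A→1/2, H→1/2; new cluster AH
  updated: d(AH,J)=23/2, d(AH,M)=13, d(AH,P)=14, d(AH,S)=9, d(AH,W)=25/2, d(AH,Z)=17/2
step 2: merge (J,W) at d=1; branch lengths J→1/2, W→1/2; new cluster JW
  updated: d(AH,JW)=12, d(JW,M)=6, d(JW,P)=21/2, d(JW,S)=17/2, d(JW,Z)=21/2
step 3: merge (P,Z) at d=5; branch lengths P→5/2, Z→5/2; new cluster PZ
  updated: d(AH,PZ)=45/4, d(JW,PZ)=21/2, d(M,PZ)=35/2, d(PZ,S)=7
step 4: merge (JW,M) at d=6; branch lengths JW→5/2, M→3; new cluster JMW
  updated: d(AH,JMW)=37/3, d(JMW,PZ)=77/6, d(JMW,S)=26/3
step 5: merge (PZ,S) at d=7; branch lengths PZ→1, S→7/2; new cluster PSZ
  updated: d(AH,PSZ)=21/2, d(JMW,PSZ)=103/9
step 6: merge (AH,PSZ) at d=21/2; branch lengths AH→19/4, PSZ→7/4; new cluster AHPSZ
  updated: d(AHPSZ,JMW)=59/5
step 7: merge (AHPSZ,JMW) at d=59/5; branch lengths AHPSZ→13/20, JMW→29/10; new cluster AHJMPSWZ
final tree: (((A:1/2,H:1/2):19/4,((P:5/2,Z:5/2):1,S:7/2):7/4):13/20,((J:1/2,W:1/2):5/2,M:3):29/10)
total length: 541/20

541/20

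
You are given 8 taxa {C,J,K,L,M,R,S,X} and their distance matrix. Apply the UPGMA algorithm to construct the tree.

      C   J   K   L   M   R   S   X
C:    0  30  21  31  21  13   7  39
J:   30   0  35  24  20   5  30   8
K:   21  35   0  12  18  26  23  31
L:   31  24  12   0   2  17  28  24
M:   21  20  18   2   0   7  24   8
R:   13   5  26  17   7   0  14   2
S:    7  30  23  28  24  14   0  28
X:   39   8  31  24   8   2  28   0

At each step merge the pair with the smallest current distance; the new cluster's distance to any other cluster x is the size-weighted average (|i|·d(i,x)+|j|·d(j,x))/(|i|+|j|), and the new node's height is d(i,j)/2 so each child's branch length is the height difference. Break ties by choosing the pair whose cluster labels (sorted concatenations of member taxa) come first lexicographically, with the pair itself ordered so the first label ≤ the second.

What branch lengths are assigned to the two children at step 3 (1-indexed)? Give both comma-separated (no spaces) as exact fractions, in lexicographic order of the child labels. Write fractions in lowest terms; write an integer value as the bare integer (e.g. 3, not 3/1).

1. join L+M (d=2) ⇒ LM; edges |L|=1, |M|=1
  updated: d(C,LM)=26, d(J,LM)=22, d(K,LM)=15, d(LM,R)=12, d(LM,S)=26, d(LM,X)=16
2. join R+X (d=2) ⇒ RX; edges |R|=1, |X|=1
  updated: d(C,RX)=26, d(J,RX)=13/2, d(K,RX)=57/2, d(LM,RX)=14, d(RX,S)=21
3. join J+RX (d=13/2) ⇒ JRX; edges |J|=13/4, |RX|=9/4
  updated: d(C,JRX)=82/3, d(JRX,K)=92/3, d(JRX,LM)=50/3, d(JRX,S)=24
4. join C+S (d=7) ⇒ CS; edges |C|=7/2, |S|=7/2
  updated: d(CS,JRX)=77/3, d(CS,K)=22, d(CS,LM)=26
5. join K+LM (d=15) ⇒ KLM; edges |K|=15/2, |LM|=13/2
  updated: d(CS,KLM)=74/3, d(JRX,KLM)=64/3
6. join JRX+KLM (d=64/3) ⇒ JKLMRX; edges |JRX|=89/12, |KLM|=19/6
  updated: d(CS,JKLMRX)=151/6
7. join CS+JKLMRX (d=151/6) ⇒ CJKLMRSX; edges |CS|=109/12, |JKLMRX|=23/12
final tree: ((C:7/2,S:7/2):109/12,((J:13/4,(R:1,X:1):9/4):89/12,(K:15/2,(L:1,M:1):13/2):19/6):23/12)
total length: 625/12

13/4,9/4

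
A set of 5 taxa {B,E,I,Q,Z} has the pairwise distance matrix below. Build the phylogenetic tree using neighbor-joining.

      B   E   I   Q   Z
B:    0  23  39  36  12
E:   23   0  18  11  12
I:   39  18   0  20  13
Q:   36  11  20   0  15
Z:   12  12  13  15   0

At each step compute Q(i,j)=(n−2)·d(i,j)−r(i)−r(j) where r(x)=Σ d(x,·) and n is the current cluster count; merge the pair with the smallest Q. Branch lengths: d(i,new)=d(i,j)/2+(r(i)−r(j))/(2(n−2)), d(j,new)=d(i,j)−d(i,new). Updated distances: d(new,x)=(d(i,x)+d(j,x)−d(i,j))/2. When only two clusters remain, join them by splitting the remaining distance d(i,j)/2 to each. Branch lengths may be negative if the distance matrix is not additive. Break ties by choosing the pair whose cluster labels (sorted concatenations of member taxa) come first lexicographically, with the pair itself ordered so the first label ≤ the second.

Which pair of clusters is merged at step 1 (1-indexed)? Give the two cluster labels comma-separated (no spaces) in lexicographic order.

B,Z

iteration 1: select B,Z (d=12, Q=-126); attach at lengths (47/3, -11/3); label the merged cluster BZ
  updated: d(BZ,E)=23/2, d(BZ,I)=20, d(BZ,Q)=39/2
iteration 2: select BZ,I (d=20, Q=-69); attach at lengths (33/4, 47/4); label the merged cluster BIZ
  updated: d(BIZ,E)=19/4, d(BIZ,Q)=39/4
iteration 3: select BIZ,E (d=19/4, Q=-51/2); attach at lengths (7/4, 3); label the merged cluster BEIZ
  updated: d(BEIZ,Q)=8
iteration 4: select BEIZ,Q (d=8); attach at lengths (4, 4); label the merged cluster BEIQZ
final tree: ((((B:47/3,Z:-11/3):33/4,I:47/4):7/4,E:3):4,Q:4)
total length: 179/4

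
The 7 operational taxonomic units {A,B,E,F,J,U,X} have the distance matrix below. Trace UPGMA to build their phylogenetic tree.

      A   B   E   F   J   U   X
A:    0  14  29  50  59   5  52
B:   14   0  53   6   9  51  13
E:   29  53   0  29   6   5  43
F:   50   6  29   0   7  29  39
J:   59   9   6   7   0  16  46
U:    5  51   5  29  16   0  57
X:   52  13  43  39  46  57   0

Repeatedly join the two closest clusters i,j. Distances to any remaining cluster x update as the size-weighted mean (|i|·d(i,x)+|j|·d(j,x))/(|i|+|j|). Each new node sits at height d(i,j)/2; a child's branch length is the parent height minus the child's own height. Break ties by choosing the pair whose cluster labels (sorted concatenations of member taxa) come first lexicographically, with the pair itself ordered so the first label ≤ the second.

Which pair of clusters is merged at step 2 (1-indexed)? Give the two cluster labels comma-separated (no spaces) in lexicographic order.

1. join A+U (d=5) ⇒ AU; edges |A|=5/2, |U|=5/2
  updated: d(AU,B)=65/2, d(AU,E)=17, d(AU,F)=79/2, d(AU,J)=75/2, d(AU,X)=109/2
2. join B+F (d=6) ⇒ BF; edges |B|=3, |F|=3
  updated: d(AU,BF)=36, d(BF,E)=41, d(BF,J)=8, d(BF,X)=26
3. join E+J (d=6) ⇒ EJ; edges |E|=3, |J|=3
  updated: d(AU,EJ)=109/4, d(BF,EJ)=49/2, d(EJ,X)=89/2
4. join BF+EJ (d=49/2) ⇒ BEFJ; edges |BF|=37/4, |EJ|=37/4
  updated: d(AU,BEFJ)=253/8, d(BEFJ,X)=141/4
5. join AU+BEFJ (d=253/8) ⇒ ABEFJU; edges |AU|=213/16, |BEFJ|=57/16
  updated: d(ABEFJU,X)=125/3
6. join ABEFJU+X (d=125/3) ⇒ ABEFJUX; edges |ABEFJU|=241/48, |X|=125/6
final tree: (((A:5/2,U:5/2):213/16,((B:3,F:3):37/4,(E:3,J:3):37/4):57/16):241/48,X:125/6)
total length: 3755/48

B,F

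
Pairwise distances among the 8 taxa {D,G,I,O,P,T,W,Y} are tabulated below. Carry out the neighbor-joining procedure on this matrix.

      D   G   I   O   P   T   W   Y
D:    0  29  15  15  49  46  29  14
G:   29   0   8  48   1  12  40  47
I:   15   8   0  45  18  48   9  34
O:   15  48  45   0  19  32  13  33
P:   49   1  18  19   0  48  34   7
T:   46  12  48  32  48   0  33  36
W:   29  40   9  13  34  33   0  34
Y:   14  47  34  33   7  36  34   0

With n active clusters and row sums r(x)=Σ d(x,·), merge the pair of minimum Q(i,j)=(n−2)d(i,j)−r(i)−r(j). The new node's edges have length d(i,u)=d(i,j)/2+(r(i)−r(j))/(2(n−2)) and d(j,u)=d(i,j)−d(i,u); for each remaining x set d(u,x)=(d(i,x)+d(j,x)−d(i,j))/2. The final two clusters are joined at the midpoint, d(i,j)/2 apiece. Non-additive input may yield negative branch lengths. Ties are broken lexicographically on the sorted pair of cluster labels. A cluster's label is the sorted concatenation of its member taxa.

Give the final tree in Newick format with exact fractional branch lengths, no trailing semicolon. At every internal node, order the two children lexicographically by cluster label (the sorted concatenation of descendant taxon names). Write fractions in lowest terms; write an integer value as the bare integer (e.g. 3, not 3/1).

((((D:41/6,O:49/6):105/16,(I:75/16,W:69/16):111/16):51/16,(G:1/6,T:71/6):217/16):159/32,(P:23/10,Y:47/10):159/32)

1. join G+T (d=12, Q=-368) ⇒ GT; edges |G|=1/6, |T|=71/6
  updated: d(D,GT)=63/2, d(GT,I)=22, d(GT,O)=34, d(GT,P)=37/2, d(GT,W)=61/2, d(GT,Y)=71/2
2. join P+Y (d=7, Q=-268) ⇒ PY; edges |P|=23/10, |Y|=47/10
  updated: d(D,PY)=28, d(GT,PY)=47/2, d(I,PY)=45/2, d(O,PY)=45/2, d(PY,W)=61/2
3. join I+W (d=9, Q=-379/2) ⇒ IW; edges |I|=75/16, |W|=69/16
  updated: d(D,IW)=35/2, d(GT,IW)=87/4, d(IW,O)=49/2, d(IW,PY)=22
4. join D+O (d=15, Q=-143) ⇒ DO; edges |D|=41/6, |O|=49/6
  updated: d(DO,GT)=101/4, d(DO,IW)=27/2, d(DO,PY)=71/4
5. join DO+IW (d=27/2, Q=-347/4) ⇒ DIOW; edges |DO|=105/16, |IW|=111/16
  updated: d(DIOW,GT)=67/4, d(DIOW,PY)=105/8
6. join DIOW+GT (d=67/4, Q=-427/8) ⇒ DGIOTW; edges |DIOW|=51/16, |GT|=217/16
  updated: d(DGIOTW,PY)=159/16
7. join DGIOTW+PY (d=159/16) ⇒ DGIOPTWY; edges |DGIOTW|=159/32, |PY|=159/32
final tree: ((((D:41/6,O:49/6):105/16,(I:75/16,W:69/16):111/16):51/16,(G:1/6,T:71/6):217/16):159/32,(P:23/10,Y:47/10):159/32)
total length: 1331/16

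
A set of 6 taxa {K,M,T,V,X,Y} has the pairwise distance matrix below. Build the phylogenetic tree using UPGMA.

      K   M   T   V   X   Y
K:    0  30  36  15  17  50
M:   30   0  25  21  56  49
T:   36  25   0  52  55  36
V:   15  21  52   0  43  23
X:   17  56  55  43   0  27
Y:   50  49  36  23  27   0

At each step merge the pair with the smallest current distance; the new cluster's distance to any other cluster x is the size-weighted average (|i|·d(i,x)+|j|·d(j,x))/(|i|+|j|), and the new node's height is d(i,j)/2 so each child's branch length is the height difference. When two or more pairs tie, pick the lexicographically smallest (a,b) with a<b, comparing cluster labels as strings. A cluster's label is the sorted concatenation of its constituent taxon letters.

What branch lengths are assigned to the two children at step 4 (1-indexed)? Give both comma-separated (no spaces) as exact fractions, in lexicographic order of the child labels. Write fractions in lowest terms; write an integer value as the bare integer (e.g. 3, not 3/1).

73/8,25/8

iteration 1: select K,V (d=15); attach at lengths (15/2, 15/2); label the merged cluster KV
  updated: d(KV,M)=51/2, d(KV,T)=44, d(KV,X)=30, d(KV,Y)=73/2
iteration 2: select M,T (d=25); attach at lengths (25/2, 25/2); label the merged cluster MT
  updated: d(KV,MT)=139/4, d(MT,X)=111/2, d(MT,Y)=85/2
iteration 3: select X,Y (d=27); attach at lengths (27/2, 27/2); label the merged cluster XY
  updated: d(KV,XY)=133/4, d(MT,XY)=49
iteration 4: select KV,XY (d=133/4); attach at lengths (73/8, 25/8); label the merged cluster KVXY
  updated: d(KVXY,MT)=335/8
iteration 5: select KVXY,MT (d=335/8); attach at lengths (69/16, 135/16); label the merged cluster KMTVXY
final tree: (((K:15/2,V:15/2):73/8,(X:27/2,Y:27/2):25/8):69/16,(M:25/2,T:25/2):135/16)
total length: 92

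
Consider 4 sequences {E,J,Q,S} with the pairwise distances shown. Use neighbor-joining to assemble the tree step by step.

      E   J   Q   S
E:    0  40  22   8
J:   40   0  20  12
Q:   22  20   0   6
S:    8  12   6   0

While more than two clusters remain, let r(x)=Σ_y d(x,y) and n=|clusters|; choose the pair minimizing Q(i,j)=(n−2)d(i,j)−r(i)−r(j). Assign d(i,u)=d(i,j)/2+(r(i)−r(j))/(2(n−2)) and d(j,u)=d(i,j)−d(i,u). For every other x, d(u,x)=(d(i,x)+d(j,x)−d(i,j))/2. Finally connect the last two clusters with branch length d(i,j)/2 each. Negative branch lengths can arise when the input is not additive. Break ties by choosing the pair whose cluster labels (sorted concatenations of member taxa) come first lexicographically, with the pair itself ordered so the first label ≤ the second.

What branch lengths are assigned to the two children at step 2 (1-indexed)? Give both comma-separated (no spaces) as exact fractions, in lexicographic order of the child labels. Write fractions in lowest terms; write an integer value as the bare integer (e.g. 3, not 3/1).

iteration 1: select E,S (d=8, Q=-80); attach at lengths (15, -7); label the merged cluster ES
  updated: d(ES,J)=22, d(ES,Q)=10
iteration 2: select ES,J (d=22, Q=-52); attach at lengths (6, 16); label the merged cluster EJS
  updated: d(EJS,Q)=4
iteration 3: select EJS,Q (d=4); attach at lengths (2, 2); label the merged cluster EJQS
final tree: (((E:15,S:-7):6,J:16):2,Q:2)
total length: 34

6,16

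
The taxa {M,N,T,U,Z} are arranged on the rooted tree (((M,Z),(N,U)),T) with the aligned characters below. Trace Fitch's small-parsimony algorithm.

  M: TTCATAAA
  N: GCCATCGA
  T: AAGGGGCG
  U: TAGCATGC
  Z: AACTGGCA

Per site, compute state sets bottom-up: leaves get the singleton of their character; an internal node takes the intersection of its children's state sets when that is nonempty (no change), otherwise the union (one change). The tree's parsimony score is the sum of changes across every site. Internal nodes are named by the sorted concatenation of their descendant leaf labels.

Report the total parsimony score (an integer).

site 0, node MZ: M={T} ∪ Z={A} → {A,T} (+1)
site 0, node NU: N={G} ∪ U={T} → {G,T} (+1)
site 0, node MNUZ: MZ={A,T} ∩ NU={G,T} → {T} (+0)
site 0, node MNTUZ: MNUZ={T} ∪ T={A} → {A,T} (+1)
site 1, node MZ: M={T} ∪ Z={A} → {A,T} (+1)
site 1, node NU: N={C} ∪ U={A} → {A,C} (+1)
site 1, node MNUZ: MZ={A,T} ∩ NU={A,C} → {A} (+0)
site 1, node MNTUZ: MNUZ={A} ∩ T={A} → {A} (+0)
site 2, node MZ: M={C} ∩ Z={C} → {C} (+0)
site 2, node NU: N={C} ∪ U={G} → {C,G} (+1)
site 2, node MNUZ: MZ={C} ∩ NU={C,G} → {C} (+0)
site 2, node MNTUZ: MNUZ={C} ∪ T={G} → {C,G} (+1)
site 3, node MZ: M={A} ∪ Z={T} → {A,T} (+1)
site 3, node NU: N={A} ∪ U={C} → {A,C} (+1)
site 3, node MNUZ: MZ={A,T} ∩ NU={A,C} → {A} (+0)
site 3, node MNTUZ: MNUZ={A} ∪ T={G} → {A,G} (+1)
site 4, node MZ: M={T} ∪ Z={G} → {G,T} (+1)
site 4, node NU: N={T} ∪ U={A} → {A,T} (+1)
site 4, node MNUZ: MZ={G,T} ∩ NU={A,T} → {T} (+0)
site 4, node MNTUZ: MNUZ={T} ∪ T={G} → {G,T} (+1)
site 5, node MZ: M={A} ∪ Z={G} → {A,G} (+1)
site 5, node NU: N={C} ∪ U={T} → {C,T} (+1)
site 5, node MNUZ: MZ={A,G} ∪ NU={C,T} → {A,C,G,T} (+1)
site 5, node MNTUZ: MNUZ={A,C,G,T} ∩ T={G} → {G} (+0)
site 6, node MZ: M={A} ∪ Z={C} → {A,C} (+1)
site 6, node NU: N={G} ∩ U={G} → {G} (+0)
site 6, node MNUZ: MZ={A,C} ∪ NU={G} → {A,C,G} (+1)
site 6, node MNTUZ: MNUZ={A,C,G} ∩ T={C} → {C} (+0)
site 7, node MZ: M={A} ∩ Z={A} → {A} (+0)
site 7, node NU: N={A} ∪ U={C} → {A,C} (+1)
site 7, node MNUZ: MZ={A} ∩ NU={A,C} → {A} (+0)
site 7, node MNTUZ: MNUZ={A} ∪ T={G} → {A,G} (+1)
per-site changes: [3, 2, 2, 3, 3, 3, 2, 2]; total = 20

20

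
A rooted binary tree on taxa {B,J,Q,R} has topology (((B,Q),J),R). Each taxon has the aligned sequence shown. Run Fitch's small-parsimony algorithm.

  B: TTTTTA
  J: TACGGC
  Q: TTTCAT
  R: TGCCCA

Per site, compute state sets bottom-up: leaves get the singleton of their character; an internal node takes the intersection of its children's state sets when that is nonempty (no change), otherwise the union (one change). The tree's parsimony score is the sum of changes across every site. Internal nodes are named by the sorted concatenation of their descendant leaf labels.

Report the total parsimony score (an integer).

site 0, node BQ: B={T} ∩ Q={T} → {T} (+0)
site 0, node BJQ: BQ={T} ∩ J={T} → {T} (+0)
site 0, node BJQR: BJQ={T} ∩ R={T} → {T} (+0)
site 1, node BQ: B={T} ∩ Q={T} → {T} (+0)
site 1, node BJQ: BQ={T} ∪ J={A} → {A,T} (+1)
site 1, node BJQR: BJQ={A,T} ∪ R={G} → {A,G,T} (+1)
site 2, node BQ: B={T} ∩ Q={T} → {T} (+0)
site 2, node BJQ: BQ={T} ∪ J={C} → {C,T} (+1)
site 2, node BJQR: BJQ={C,T} ∩ R={C} → {C} (+0)
site 3, node BQ: B={T} ∪ Q={C} → {C,T} (+1)
site 3, node BJQ: BQ={C,T} ∪ J={G} → {C,G,T} (+1)
site 3, node BJQR: BJQ={C,G,T} ∩ R={C} → {C} (+0)
site 4, node BQ: B={T} ∪ Q={A} → {A,T} (+1)
site 4, node BJQ: BQ={A,T} ∪ J={G} → {A,G,T} (+1)
site 4, node BJQR: BJQ={A,G,T} ∪ R={C} → {A,C,G,T} (+1)
site 5, node BQ: B={A} ∪ Q={T} → {A,T} (+1)
site 5, node BJQ: BQ={A,T} ∪ J={C} → {A,C,T} (+1)
site 5, node BJQR: BJQ={A,C,T} ∩ R={A} → {A} (+0)
per-site changes: [0, 2, 1, 2, 3, 2]; total = 10

10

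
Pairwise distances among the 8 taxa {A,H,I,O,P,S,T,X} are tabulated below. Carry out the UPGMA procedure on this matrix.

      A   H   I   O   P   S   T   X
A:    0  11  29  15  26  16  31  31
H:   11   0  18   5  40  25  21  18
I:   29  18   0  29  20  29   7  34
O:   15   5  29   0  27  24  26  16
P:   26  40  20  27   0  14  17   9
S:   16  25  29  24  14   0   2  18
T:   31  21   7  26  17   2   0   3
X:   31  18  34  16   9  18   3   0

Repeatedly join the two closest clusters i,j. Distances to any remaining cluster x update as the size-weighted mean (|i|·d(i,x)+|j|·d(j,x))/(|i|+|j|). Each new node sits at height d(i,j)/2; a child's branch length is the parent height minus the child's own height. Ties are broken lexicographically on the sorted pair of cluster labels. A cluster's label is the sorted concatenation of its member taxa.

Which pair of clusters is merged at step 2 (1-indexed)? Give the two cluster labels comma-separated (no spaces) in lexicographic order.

H,O

1. join S+T (d=2) ⇒ ST; edges |S|=1, |T|=1
  updated: d(A,ST)=47/2, d(H,ST)=23, d(I,ST)=18, d(O,ST)=25, d(P,ST)=31/2, d(ST,X)=21/2
2. join H+O (d=5) ⇒ HO; edges |H|=5/2, |O|=5/2
  updated: d(A,HO)=13, d(HO,I)=47/2, d(HO,P)=67/2, d(HO,ST)=24, d(HO,X)=17
3. join P+X (d=9) ⇒ PX; edges |P|=9/2, |X|=9/2
  updated: d(A,PX)=57/2, d(HO,PX)=101/4, d(I,PX)=27, d(PX,ST)=13
4. join A+HO (d=13) ⇒ AHO; edges |A|=13/2, |HO|=4
  updated: d(AHO,I)=76/3, d(AHO,PX)=79/3, d(AHO,ST)=143/6
5. join PX+ST (d=13) ⇒ PSTX; edges |PX|=2, |ST|=11/2
  updated: d(AHO,PSTX)=301/12, d(I,PSTX)=45/2
6. join I+PSTX (d=45/2) ⇒ IPSTX; edges |I|=45/4, |PSTX|=19/4
  updated: d(AHO,IPSTX)=377/15
7. join AHO+IPSTX (d=377/15) ⇒ AHIOPSTX; edges |AHO|=91/15, |IPSTX|=79/60
final tree: ((A:13/2,(H:5/2,O:5/2):4):91/15,(I:45/4,((P:9/2,X:9/2):2,(S:1,T:1):11/2):19/4):79/60)
total length: 3443/60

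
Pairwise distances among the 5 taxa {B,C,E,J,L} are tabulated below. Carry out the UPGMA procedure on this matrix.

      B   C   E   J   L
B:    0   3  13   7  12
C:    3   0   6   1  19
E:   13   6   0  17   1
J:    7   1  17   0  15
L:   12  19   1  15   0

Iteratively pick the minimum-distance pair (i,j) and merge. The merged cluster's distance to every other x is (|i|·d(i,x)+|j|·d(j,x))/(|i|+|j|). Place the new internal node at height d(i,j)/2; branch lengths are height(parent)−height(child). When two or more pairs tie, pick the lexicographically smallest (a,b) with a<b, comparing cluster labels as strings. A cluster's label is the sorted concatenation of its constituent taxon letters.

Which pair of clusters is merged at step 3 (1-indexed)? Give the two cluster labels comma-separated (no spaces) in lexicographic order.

1. join C+J (d=1) ⇒ CJ; edges |C|=1/2, |J|=1/2
  updated: d(B,CJ)=5, d(CJ,E)=23/2, d(CJ,L)=17
2. join E+L (d=1) ⇒ EL; edges |E|=1/2, |L|=1/2
  updated: d(B,EL)=25/2, d(CJ,EL)=57/4
3. join B+CJ (d=5) ⇒ BCJ; edges |B|=5/2, |CJ|=2
  updated: d(BCJ,EL)=41/3
4. join BCJ+EL (d=41/3) ⇒ BCEJL; edges |BCJ|=13/3, |EL|=19/3
final tree: ((B:5/2,(C:1/2,J:1/2):2):13/3,(E:1/2,L:1/2):19/3)
total length: 103/6

B,CJ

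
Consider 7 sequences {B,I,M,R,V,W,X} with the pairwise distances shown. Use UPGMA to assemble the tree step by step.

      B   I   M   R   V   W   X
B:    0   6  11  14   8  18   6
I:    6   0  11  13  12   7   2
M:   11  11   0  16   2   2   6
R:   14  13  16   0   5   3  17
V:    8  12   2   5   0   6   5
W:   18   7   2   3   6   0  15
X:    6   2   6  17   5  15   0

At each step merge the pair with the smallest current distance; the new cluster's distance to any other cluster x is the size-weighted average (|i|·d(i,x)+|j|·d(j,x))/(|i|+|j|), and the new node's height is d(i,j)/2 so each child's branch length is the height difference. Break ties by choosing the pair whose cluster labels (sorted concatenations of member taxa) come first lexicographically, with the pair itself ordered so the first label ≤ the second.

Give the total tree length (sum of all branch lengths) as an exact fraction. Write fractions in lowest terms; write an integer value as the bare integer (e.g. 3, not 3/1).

517/24

iteration 1: select I,X (d=2); attach at lengths (1, 1); label the merged cluster IX
  updated: d(B,IX)=6, d(IX,M)=17/2, d(IX,R)=15, d(IX,V)=17/2, d(IX,W)=11
iteration 2: select M,V (d=2); attach at lengths (1, 1); label the merged cluster MV
  updated: d(B,MV)=19/2, d(IX,MV)=17/2, d(MV,R)=21/2, d(MV,W)=4
iteration 3: select R,W (d=3); attach at lengths (3/2, 3/2); label the merged cluster RW
  updated: d(B,RW)=16, d(IX,RW)=13, d(MV,RW)=29/4
iteration 4: select B,IX (d=6); attach at lengths (3, 2); label the merged cluster BIX
  updated: d(BIX,MV)=53/6, d(BIX,RW)=14
iteration 5: select MV,RW (d=29/4); attach at lengths (21/8, 17/8); label the merged cluster MRVW
  updated: d(BIX,MRVW)=137/12
iteration 6: select BIX,MRVW (d=137/12); attach at lengths (65/24, 25/12); label the merged cluster BIMRVWX
final tree: ((B:3,(I:1,X:1):2):65/24,((M:1,V:1):21/8,(R:3/2,W:3/2):17/8):25/12)
total length: 517/24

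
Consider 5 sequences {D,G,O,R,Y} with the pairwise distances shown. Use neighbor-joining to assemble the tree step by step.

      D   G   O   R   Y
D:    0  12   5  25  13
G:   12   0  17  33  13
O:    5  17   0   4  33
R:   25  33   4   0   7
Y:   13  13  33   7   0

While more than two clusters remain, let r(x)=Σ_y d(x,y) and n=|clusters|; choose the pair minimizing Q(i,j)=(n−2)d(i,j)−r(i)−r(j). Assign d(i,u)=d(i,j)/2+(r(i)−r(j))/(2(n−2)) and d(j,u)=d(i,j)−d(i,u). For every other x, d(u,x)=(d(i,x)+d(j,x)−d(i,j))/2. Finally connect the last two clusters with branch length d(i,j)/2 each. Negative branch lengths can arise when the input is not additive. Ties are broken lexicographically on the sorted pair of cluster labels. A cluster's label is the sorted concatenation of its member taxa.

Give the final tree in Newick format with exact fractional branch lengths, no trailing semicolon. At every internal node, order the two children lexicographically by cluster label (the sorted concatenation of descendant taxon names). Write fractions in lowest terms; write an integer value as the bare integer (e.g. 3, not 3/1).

(((D:5/2,(O:1/3,R:11/3):21/2):7/2,G:15/2):11/4,Y:11/4)

iteration 1: select O,R (d=4, Q=-116); attach at lengths (1/3, 11/3); label the merged cluster OR
  updated: d(D,OR)=13, d(G,OR)=23, d(OR,Y)=18
iteration 2: select D,OR (d=13, Q=-66); attach at lengths (5/2, 21/2); label the merged cluster DOR
  updated: d(DOR,G)=11, d(DOR,Y)=9
iteration 3: select DOR,G (d=11, Q=-33); attach at lengths (7/2, 15/2); label the merged cluster DGOR
  updated: d(DGOR,Y)=11/2
iteration 4: select DGOR,Y (d=11/2); attach at lengths (11/4, 11/4); label the merged cluster DGORY
final tree: (((D:5/2,(O:1/3,R:11/3):21/2):7/2,G:15/2):11/4,Y:11/4)
total length: 67/2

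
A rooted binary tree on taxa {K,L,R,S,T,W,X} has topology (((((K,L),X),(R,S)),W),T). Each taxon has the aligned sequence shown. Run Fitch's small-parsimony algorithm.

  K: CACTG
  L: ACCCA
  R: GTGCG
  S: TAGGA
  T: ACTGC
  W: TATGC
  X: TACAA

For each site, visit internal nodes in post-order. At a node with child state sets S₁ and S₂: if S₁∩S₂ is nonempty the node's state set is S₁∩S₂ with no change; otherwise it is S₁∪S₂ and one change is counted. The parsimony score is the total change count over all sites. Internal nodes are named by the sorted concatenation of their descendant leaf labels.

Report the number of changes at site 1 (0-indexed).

3

site 0, node KL: K={C} ∪ L={A} → {A,C} (+1)
site 0, node KLX: KL={A,C} ∪ X={T} → {A,C,T} (+1)
site 0, node RS: R={G} ∪ S={T} → {G,T} (+1)
site 0, node KLRSX: KLX={A,C,T} ∩ RS={G,T} → {T} (+0)
site 0, node KLRSWX: KLRSX={T} ∩ W={T} → {T} (+0)
site 0, node KLRSTWX: KLRSWX={T} ∪ T={A} → {A,T} (+1)
site 1, node KL: K={A} ∪ L={C} → {A,C} (+1)
site 1, node KLX: KL={A,C} ∩ X={A} → {A} (+0)
site 1, node RS: R={T} ∪ S={A} → {A,T} (+1)
site 1, node KLRSX: KLX={A} ∩ RS={A,T} → {A} (+0)
site 1, node KLRSWX: KLRSX={A} ∩ W={A} → {A} (+0)
site 1, node KLRSTWX: KLRSWX={A} ∪ T={C} → {A,C} (+1)
site 2, node KL: K={C} ∩ L={C} → {C} (+0)
site 2, node KLX: KL={C} ∩ X={C} → {C} (+0)
site 2, node RS: R={G} ∩ S={G} → {G} (+0)
site 2, node KLRSX: KLX={C} ∪ RS={G} → {C,G} (+1)
site 2, node KLRSWX: KLRSX={C,G} ∪ W={T} → {C,G,T} (+1)
site 2, node KLRSTWX: KLRSWX={C,G,T} ∩ T={T} → {T} (+0)
site 3, node KL: K={T} ∪ L={C} → {C,T} (+1)
site 3, node KLX: KL={C,T} ∪ X={A} → {A,C,T} (+1)
site 3, node RS: R={C} ∪ S={G} → {C,G} (+1)
site 3, node KLRSX: KLX={A,C,T} ∩ RS={C,G} → {C} (+0)
site 3, node KLRSWX: KLRSX={C} ∪ W={G} → {C,G} (+1)
site 3, node KLRSTWX: KLRSWX={C,G} ∩ T={G} → {G} (+0)
site 4, node KL: K={G} ∪ L={A} → {A,G} (+1)
site 4, node KLX: KL={A,G} ∩ X={A} → {A} (+0)
site 4, node RS: R={G} ∪ S={A} → {A,G} (+1)
site 4, node KLRSX: KLX={A} ∩ RS={A,G} → {A} (+0)
site 4, node KLRSWX: KLRSX={A} ∪ W={C} → {A,C} (+1)
site 4, node KLRSTWX: KLRSWX={A,C} ∩ T={C} → {C} (+0)
per-site changes: [4, 3, 2, 4, 3]; total = 16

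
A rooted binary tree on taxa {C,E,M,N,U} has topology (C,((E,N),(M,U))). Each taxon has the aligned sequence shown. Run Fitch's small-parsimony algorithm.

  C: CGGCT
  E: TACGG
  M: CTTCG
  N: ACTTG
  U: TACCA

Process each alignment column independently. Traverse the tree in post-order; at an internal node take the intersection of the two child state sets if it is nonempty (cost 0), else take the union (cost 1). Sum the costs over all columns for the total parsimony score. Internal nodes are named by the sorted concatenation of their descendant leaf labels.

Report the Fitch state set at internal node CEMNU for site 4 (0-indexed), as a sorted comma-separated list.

site 0, node EN: E={T} ∪ N={A} → {A,T} (+1)
site 0, node MU: M={C} ∪ U={T} → {C,T} (+1)
site 0, node EMNU: EN={A,T} ∩ MU={C,T} → {T} (+0)
site 0, node CEMNU: C={C} ∪ EMNU={T} → {C,T} (+1)
site 1, node EN: E={A} ∪ N={C} → {A,C} (+1)
site 1, node MU: M={T} ∪ U={A} → {A,T} (+1)
site 1, node EMNU: EN={A,C} ∩ MU={A,T} → {A} (+0)
site 1, node CEMNU: C={G} ∪ EMNU={A} → {A,G} (+1)
site 2, node EN: E={C} ∪ N={T} → {C,T} (+1)
site 2, node MU: M={T} ∪ U={C} → {C,T} (+1)
site 2, node EMNU: EN={C,T} ∩ MU={C,T} → {C,T} (+0)
site 2, node CEMNU: C={G} ∪ EMNU={C,T} → {C,G,T} (+1)
site 3, node EN: E={G} ∪ N={T} → {G,T} (+1)
site 3, node MU: M={C} ∩ U={C} → {C} (+0)
site 3, node EMNU: EN={G,T} ∪ MU={C} → {C,G,T} (+1)
site 3, node CEMNU: C={C} ∩ EMNU={C,G,T} → {C} (+0)
site 4, node EN: E={G} ∩ N={G} → {G} (+0)
site 4, node MU: M={G} ∪ U={A} → {A,G} (+1)
site 4, node EMNU: EN={G} ∩ MU={A,G} → {G} (+0)
site 4, node CEMNU: C={T} ∪ EMNU={G} → {G,T} (+1)
per-site changes: [3, 3, 3, 2, 2]; total = 13

G,T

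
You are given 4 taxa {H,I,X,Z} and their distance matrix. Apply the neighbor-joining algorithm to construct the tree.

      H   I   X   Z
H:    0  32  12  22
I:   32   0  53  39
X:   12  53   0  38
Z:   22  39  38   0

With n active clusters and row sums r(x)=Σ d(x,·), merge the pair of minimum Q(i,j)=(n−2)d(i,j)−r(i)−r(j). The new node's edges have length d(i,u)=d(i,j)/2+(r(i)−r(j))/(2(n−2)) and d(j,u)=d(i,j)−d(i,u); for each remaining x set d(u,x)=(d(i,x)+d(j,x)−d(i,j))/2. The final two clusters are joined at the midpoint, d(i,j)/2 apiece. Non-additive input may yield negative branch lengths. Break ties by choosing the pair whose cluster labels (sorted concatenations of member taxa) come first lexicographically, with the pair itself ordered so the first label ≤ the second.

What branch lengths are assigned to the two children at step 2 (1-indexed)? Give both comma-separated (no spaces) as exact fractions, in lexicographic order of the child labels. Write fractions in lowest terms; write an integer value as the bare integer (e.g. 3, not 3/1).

43/4,103/4

step 1: merge (H,X) at d=12, Q=-145; branch lengths H→-13/4, X→61/4; new cluster HX
  updated: d(HX,I)=73/2, d(HX,Z)=24
step 2: merge (HX,I) at d=73/2, Q=-199/2; branch lengths HX→43/4, I→103/4; new cluster HIX
  updated: d(HIX,Z)=53/4
step 3: merge (HIX,Z) at d=53/4; branch lengths HIX→53/8, Z→53/8; new cluster HIXZ
final tree: (((H:-13/4,X:61/4):43/4,I:103/4):53/8,Z:53/8)
total length: 247/4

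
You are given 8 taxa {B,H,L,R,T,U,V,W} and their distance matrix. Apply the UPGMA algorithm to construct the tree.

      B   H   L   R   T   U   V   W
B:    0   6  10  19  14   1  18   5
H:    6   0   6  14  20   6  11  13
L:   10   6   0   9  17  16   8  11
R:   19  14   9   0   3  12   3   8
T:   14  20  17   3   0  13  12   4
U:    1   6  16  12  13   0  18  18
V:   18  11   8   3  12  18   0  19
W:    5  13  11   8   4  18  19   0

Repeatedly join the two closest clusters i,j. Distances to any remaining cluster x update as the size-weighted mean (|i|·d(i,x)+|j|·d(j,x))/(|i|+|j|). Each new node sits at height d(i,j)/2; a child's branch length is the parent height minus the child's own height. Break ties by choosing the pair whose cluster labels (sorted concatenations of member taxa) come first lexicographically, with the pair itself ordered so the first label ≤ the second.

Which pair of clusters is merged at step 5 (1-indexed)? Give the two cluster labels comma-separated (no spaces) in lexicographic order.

L,V

step 1: merge (B,U) at d=1; branch lengths B→1/2, U→1/2; new cluster BU
  updated: d(BU,H)=6, d(BU,L)=13, d(BU,R)=31/2, d(BU,T)=27/2, d(BU,V)=18, d(BU,W)=23/2
step 2: merge (R,T) at d=3; branch lengths R→3/2, T→3/2; new cluster RT
  updated: d(BU,RT)=29/2, d(H,RT)=17, d(L,RT)=13, d(RT,V)=15/2, d(RT,W)=6
step 3: merge (BU,H) at d=6; branch lengths BU→5/2, H→3; new cluster BHU
  updated: d(BHU,L)=32/3, d(BHU,RT)=46/3, d(BHU,V)=47/3, d(BHU,W)=12
step 4: merge (RT,W) at d=6; branch lengths RT→3/2, W→3; new cluster RTW
  updated: d(BHU,RTW)=128/9, d(L,RTW)=37/3, d(RTW,V)=34/3
step 5: merge (L,V) at d=8; branch lengths L→4, V→4; new cluster LV
  updated: d(BHU,LV)=79/6, d(LV,RTW)=71/6
step 6: merge (LV,RTW) at d=71/6; branch lengths LV→23/12, RTW→35/12; new cluster LRTVW
  updated: d(BHU,LRTVW)=69/5
step 7: merge (BHU,LRTVW) at d=69/5; branch lengths BHU→39/10, LRTVW→59/60; new cluster BHLRTUVW
final tree: (((B:1/2,U:1/2):5/2,H:3):39/10,((L:4,V:4):23/12,((R:3/2,T:3/2):3/2,W:3):35/12):59/60)
total length: 1903/60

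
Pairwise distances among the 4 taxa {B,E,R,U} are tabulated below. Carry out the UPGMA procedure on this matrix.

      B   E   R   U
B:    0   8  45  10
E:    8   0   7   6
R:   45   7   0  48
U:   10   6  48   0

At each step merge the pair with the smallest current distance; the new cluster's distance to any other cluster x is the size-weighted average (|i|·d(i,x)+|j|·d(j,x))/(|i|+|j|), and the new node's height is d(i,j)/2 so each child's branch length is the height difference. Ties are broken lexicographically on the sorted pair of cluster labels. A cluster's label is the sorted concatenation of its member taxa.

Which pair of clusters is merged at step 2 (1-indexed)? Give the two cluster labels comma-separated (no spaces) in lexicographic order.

B,EU

step 1: merge (E,U) at d=6; branch lengths E→3, U→3; new cluster EU
  updated: d(B,EU)=9, d(EU,R)=55/2
step 2: merge (B,EU) at d=9; branch lengths B→9/2, EU→3/2; new cluster BEU
  updated: d(BEU,R)=100/3
step 3: merge (BEU,R) at d=100/3; branch lengths BEU→73/6, R→50/3; new cluster BERU
final tree: ((B:9/2,(E:3,U:3):3/2):73/6,R:50/3)
total length: 245/6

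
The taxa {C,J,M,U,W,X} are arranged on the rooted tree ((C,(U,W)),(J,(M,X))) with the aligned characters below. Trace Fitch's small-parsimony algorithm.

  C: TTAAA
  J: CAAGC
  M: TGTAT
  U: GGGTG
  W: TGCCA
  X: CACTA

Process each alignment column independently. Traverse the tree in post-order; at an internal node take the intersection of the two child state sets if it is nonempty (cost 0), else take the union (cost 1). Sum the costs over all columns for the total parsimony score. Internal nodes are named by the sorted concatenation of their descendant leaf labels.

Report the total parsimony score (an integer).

17

UW@0: {G} ∪ {T} = {G,T} (union, +1)
CUW@0: {T} ∩ {G,T} = {T} (intersection, +0)
MX@0: {T} ∪ {C} = {C,T} (union, +1)
JMX@0: {C} ∩ {C,T} = {C} (intersection, +0)
CJMUWX@0: {T} ∪ {C} = {C,T} (union, +1)
UW@1: {G} ∩ {G} = {G} (intersection, +0)
CUW@1: {T} ∪ {G} = {G,T} (union, +1)
MX@1: {G} ∪ {A} = {A,G} (union, +1)
JMX@1: {A} ∩ {A,G} = {A} (intersection, +0)
CJMUWX@1: {G,T} ∪ {A} = {A,G,T} (union, +1)
UW@2: {G} ∪ {C} = {C,G} (union, +1)
CUW@2: {A} ∪ {C,G} = {A,C,G} (union, +1)
MX@2: {T} ∪ {C} = {C,T} (union, +1)
JMX@2: {A} ∪ {C,T} = {A,C,T} (union, +1)
CJMUWX@2: {A,C,G} ∩ {A,C,T} = {A,C} (intersection, +0)
UW@3: {T} ∪ {C} = {C,T} (union, +1)
CUW@3: {A} ∪ {C,T} = {A,C,T} (union, +1)
MX@3: {A} ∪ {T} = {A,T} (union, +1)
JMX@3: {G} ∪ {A,T} = {A,G,T} (union, +1)
CJMUWX@3: {A,C,T} ∩ {A,G,T} = {A,T} (intersection, +0)
UW@4: {G} ∪ {A} = {A,G} (union, +1)
CUW@4: {A} ∩ {A,G} = {A} (intersection, +0)
MX@4: {T} ∪ {A} = {A,T} (union, +1)
JMX@4: {C} ∪ {A,T} = {A,C,T} (union, +1)
CJMUWX@4: {A} ∩ {A,C,T} = {A} (intersection, +0)
per-site changes: [3, 3, 4, 4, 3]; total = 17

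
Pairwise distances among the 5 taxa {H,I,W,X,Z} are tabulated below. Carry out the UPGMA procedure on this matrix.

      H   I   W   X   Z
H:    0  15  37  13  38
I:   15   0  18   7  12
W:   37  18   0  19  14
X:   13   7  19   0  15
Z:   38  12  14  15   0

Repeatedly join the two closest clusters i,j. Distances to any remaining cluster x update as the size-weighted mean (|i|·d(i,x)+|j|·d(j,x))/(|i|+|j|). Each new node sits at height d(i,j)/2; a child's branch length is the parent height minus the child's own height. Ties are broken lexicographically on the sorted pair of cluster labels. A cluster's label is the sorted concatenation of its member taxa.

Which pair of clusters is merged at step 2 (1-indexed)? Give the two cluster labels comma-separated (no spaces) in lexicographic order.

iteration 1: select I,X (d=7); attach at lengths (7/2, 7/2); label the merged cluster IX
  updated: d(H,IX)=14, d(IX,W)=37/2, d(IX,Z)=27/2
iteration 2: select IX,Z (d=27/2); attach at lengths (13/4, 27/4); label the merged cluster IXZ
  updated: d(H,IXZ)=22, d(IXZ,W)=17
iteration 3: select IXZ,W (d=17); attach at lengths (7/4, 17/2); label the merged cluster IWXZ
  updated: d(H,IWXZ)=103/4
iteration 4: select H,IWXZ (d=103/4); attach at lengths (103/8, 35/8); label the merged cluster HIWXZ
final tree: (H:103/8,(((I:7/2,X:7/2):13/4,Z:27/4):7/4,W:17/2):35/8)
total length: 89/2

IX,Z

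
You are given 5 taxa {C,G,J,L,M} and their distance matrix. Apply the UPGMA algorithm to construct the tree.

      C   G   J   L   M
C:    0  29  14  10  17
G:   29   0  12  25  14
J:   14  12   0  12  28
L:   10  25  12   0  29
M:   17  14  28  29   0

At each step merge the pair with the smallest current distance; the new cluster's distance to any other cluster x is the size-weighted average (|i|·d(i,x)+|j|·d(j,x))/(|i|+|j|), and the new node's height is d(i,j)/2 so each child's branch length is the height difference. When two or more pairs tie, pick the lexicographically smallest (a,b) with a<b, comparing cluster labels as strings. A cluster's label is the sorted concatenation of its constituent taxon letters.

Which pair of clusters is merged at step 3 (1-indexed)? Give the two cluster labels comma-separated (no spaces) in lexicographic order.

iteration 1: select C,L (d=10); attach at lengths (5, 5); label the merged cluster CL
  updated: d(CL,G)=27, d(CL,J)=13, d(CL,M)=23
iteration 2: select G,J (d=12); attach at lengths (6, 6); label the merged cluster GJ
  updated: d(CL,GJ)=20, d(GJ,M)=21
iteration 3: select CL,GJ (d=20); attach at lengths (5, 4); label the merged cluster CGJL
  updated: d(CGJL,M)=22
iteration 4: select CGJL,M (d=22); attach at lengths (1, 11); label the merged cluster CGJLM
final tree: (((C:5,L:5):5,(G:6,J:6):4):1,M:11)
total length: 43

CL,GJ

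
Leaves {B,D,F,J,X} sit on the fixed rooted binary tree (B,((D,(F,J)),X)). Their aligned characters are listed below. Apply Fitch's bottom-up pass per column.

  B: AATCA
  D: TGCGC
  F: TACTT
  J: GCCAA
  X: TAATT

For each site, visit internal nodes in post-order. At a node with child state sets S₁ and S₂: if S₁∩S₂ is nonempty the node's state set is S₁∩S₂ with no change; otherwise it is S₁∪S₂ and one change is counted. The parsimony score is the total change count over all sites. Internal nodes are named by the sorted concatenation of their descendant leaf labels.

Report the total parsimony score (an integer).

12

FJ@0: {T} ∪ {G} = {G,T} (union, +1)
DFJ@0: {T} ∩ {G,T} = {T} (intersection, +0)
DFJX@0: {T} ∩ {T} = {T} (intersection, +0)
BDFJX@0: {A} ∪ {T} = {A,T} (union, +1)
FJ@1: {A} ∪ {C} = {A,C} (union, +1)
DFJ@1: {G} ∪ {A,C} = {A,C,G} (union, +1)
DFJX@1: {A,C,G} ∩ {A} = {A} (intersection, +0)
BDFJX@1: {A} ∩ {A} = {A} (intersection, +0)
FJ@2: {C} ∩ {C} = {C} (intersection, +0)
DFJ@2: {C} ∩ {C} = {C} (intersection, +0)
DFJX@2: {C} ∪ {A} = {A,C} (union, +1)
BDFJX@2: {T} ∪ {A,C} = {A,C,T} (union, +1)
FJ@3: {T} ∪ {A} = {A,T} (union, +1)
DFJ@3: {G} ∪ {A,T} = {A,G,T} (union, +1)
DFJX@3: {A,G,T} ∩ {T} = {T} (intersection, +0)
BDFJX@3: {C} ∪ {T} = {C,T} (union, +1)
FJ@4: {T} ∪ {A} = {A,T} (union, +1)
DFJ@4: {C} ∪ {A,T} = {A,C,T} (union, +1)
DFJX@4: {A,C,T} ∩ {T} = {T} (intersection, +0)
BDFJX@4: {A} ∪ {T} = {A,T} (union, +1)
per-site changes: [2, 2, 2, 3, 3]; total = 12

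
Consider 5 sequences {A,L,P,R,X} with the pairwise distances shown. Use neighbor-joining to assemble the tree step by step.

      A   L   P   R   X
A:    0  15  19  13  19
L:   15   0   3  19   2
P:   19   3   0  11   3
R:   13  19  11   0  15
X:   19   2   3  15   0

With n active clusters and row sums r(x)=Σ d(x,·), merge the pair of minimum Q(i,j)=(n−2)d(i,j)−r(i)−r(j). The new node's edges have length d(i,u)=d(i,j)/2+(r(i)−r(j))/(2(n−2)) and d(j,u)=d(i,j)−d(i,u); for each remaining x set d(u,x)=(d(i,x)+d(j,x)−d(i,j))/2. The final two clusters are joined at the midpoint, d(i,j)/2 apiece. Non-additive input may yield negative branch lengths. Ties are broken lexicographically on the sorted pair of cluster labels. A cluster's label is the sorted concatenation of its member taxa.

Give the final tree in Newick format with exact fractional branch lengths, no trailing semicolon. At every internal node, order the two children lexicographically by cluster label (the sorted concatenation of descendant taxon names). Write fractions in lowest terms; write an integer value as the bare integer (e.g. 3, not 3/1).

step 1: merge (A,R) at d=13, Q=-85; branch lengths A→47/6, R→31/6; new cluster AR
  updated: d(AR,L)=21/2, d(AR,P)=17/2, d(AR,X)=21/2
step 2: merge (AR,P) at d=17/2, Q=-27; branch lengths AR→8, P→1/2; new cluster APR
  updated: d(APR,L)=5/2, d(APR,X)=5/2
step 3: merge (APR,L) at d=5/2, Q=-7; branch lengths APR→3/2, L→1; new cluster ALPR
  updated: d(ALPR,X)=1
step 4: merge (ALPR,X) at d=1; branch lengths ALPR→1/2, X→1/2; new cluster ALPRX
final tree: ((((A:47/6,R:31/6):8,P:1/2):3/2,L:1):1/2,X:1/2)
total length: 25

((((A:47/6,R:31/6):8,P:1/2):3/2,L:1):1/2,X:1/2)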